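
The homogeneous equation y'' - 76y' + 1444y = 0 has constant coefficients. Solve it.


Characteristic equation: r² - 76r + 1444 = 0, i.e. (r - 38)² = 0.
Repeated root r = 38; include an x factor for the second linearly independent solution.
General solution: y = (C₁ + C₂x)e^(38x).


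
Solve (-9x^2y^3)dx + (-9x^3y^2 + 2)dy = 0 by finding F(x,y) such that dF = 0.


Check exactness: ∂M/∂y = -27x^2y^2 and ∂N/∂x = -27x^2y^2; equal, so the equation is exact.
Integrate M with respect to x (treating y as constant): ∫M dx = -3x^3y^3 + h(y).
Differentiate w.r.t. y and set equal to N: the x-dependent terms already match, leaving h'(y) = 2. Integrate: h(y) = 2y.
So F(x,y) = -3x^3y^3 + 2y.
General solution: -3x^3y^3 + 2y = C.


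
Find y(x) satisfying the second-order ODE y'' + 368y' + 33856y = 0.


Characteristic equation: r² + 368r + 33856 = 0, i.e. (r + 184)² = 0.
Repeated root r = -184; include an x factor for the second linearly independent solution.
General solution: y = (C₁ + C₂x)e^(-184x).


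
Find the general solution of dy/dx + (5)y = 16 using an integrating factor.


P(x) = 5, Q(x) = 16; integrating factor μ = e^(5x).
(μ y)' = 16e^(5x) ⇒ μ y = (16/5)e^(5x) + C.
Divide by μ: y = 16/5 + Ce^(-5x).


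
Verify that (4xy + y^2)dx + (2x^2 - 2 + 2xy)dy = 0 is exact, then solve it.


Check exactness: ∂M/∂y = 4x + 2y and ∂N/∂x = 4x + 2y; equal, so the equation is exact.
Integrate M with respect to x (treating y as constant): ∫M dx = 2x^2y + xy^2 + h(y).
Differentiate w.r.t. y and set equal to N: the x-dependent terms already match, leaving h'(y) = -2. Integrate: h(y) = -2y.
So F(x,y) = 2x^2y - 2y + xy^2.
General solution: 2x^2y - 2y + xy^2 = C.


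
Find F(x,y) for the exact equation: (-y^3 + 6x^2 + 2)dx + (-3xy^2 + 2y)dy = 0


Check exactness: ∂M/∂y = -3y^2 and ∂N/∂x = -3y^2; equal, so the equation is exact.
Integrate M with respect to x (treating y as constant): ∫M dx = -xy^3 + 2x^3 + 2x + h(y).
Differentiate w.r.t. y and set equal to N: the x-dependent terms already match, leaving h'(y) = 2y. Integrate: h(y) = y^2.
So F(x,y) = -xy^3 + y^2 + 2x^3 + 2x.
General solution: -xy^3 + y^2 + 2x^3 + 2x = C.


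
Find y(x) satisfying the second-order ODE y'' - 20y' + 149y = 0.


Characteristic equation: r² - 20r + 149 = 0.
Discriminant is negative; roots r = 10 ± 7i (complex conjugate pair).
General solution uses e^(α x)(C₁ cos(β x) + C₂ sin(β x)): y = e^(10x)(C₁cos(7x) + C₂sin(7x)).


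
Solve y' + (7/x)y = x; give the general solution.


P(x) = 7/x ⇒ μ = x^7.
(x^7 y)' = x^8 ⇒ x^7 y = x^9/(9) + C.
Solve for y: y = (1/9)x^2 + C/x^7.


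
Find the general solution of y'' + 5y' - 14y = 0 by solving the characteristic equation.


Characteristic equation: r² + 5r - 14 = 0.
Factor: (r - 2)(r + 7) = 0 ⇒ r = 2, -7 (distinct real).
General solution: y = C₁e^(2x) + C₂e^(-7x).


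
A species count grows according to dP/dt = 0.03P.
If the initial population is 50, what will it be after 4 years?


The ODE dP/dt = 0.03P has solution P(t) = P(0)e^(0.03t).
Substitute P(0) = 50 and t = 4: P(4) = 50 e^(0.12) ≈ 56.


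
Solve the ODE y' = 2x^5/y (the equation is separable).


Separate variables: y dy = 2x^5 dx.
Integrate both sides: y²/2 = (1/3)x^6 + C₀.
Multiply by 2: y² = (2/3)x^6 + C.


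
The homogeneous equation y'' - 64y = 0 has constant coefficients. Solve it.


Characteristic equation: r² - 64 = 0.
Factor: (r + 8)(r - 8) = 0 ⇒ r = -8, 8 (distinct real).
General solution: y = C₁e^(-8x) + C₂e^(8x).


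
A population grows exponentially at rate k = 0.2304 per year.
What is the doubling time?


Exponential growth: P(t) = P₀ e^(0.2304t). Set P(t)/P₀ = 2: e^(0.2304t) = 2.
Solve: t = ln(2)/0.2304 ≈ 3.01 years.


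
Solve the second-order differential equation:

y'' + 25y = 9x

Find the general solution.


Homogeneous: r² + 25 = 0 ⇒ r = ±5i, y_h = C₁cos(5x) + C₂sin(5x).
Polynomial forcing; try y_p = Ax + B. Then y_p'' + 25 y_p = 25(Ax + B) = 9x, so B = 0 and A = 9/25.
General solution: y = C₁cos(5x) + C₂sin(5x) + (9/25)x.


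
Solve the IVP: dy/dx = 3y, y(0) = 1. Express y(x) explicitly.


General solution of y' = 3y is y = Ce^(3x).
Apply y(0) = 1: C = 1.
Particular solution: y = e^(3x).


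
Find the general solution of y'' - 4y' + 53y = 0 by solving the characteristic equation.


Characteristic equation: r² - 4r + 53 = 0.
Discriminant is negative; roots r = 2 ± 7i (complex conjugate pair).
General solution uses e^(α x)(C₁ cos(β x) + C₂ sin(β x)): y = e^(2x)(C₁cos(7x) + C₂sin(7x)).


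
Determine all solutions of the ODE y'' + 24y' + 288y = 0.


Characteristic equation: r² + 24r + 288 = 0.
Discriminant is negative; roots r = -12 ± 12i (complex conjugate pair).
General solution uses e^(α x)(C₁ cos(β x) + C₂ sin(β x)): y = e^(-12x)(C₁cos(12x) + C₂sin(12x)).


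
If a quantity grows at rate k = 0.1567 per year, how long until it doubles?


Exponential growth: P(t) = P₀ e^(0.1567t). Set P(t)/P₀ = 2: e^(0.1567t) = 2.
Solve: t = ln(2)/0.1567 ≈ 4.42 years.


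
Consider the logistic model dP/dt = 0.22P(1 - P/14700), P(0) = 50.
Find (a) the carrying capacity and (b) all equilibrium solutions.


Logistic ODE dP/dt = 0.22P(1 - P/14700) has equilibria where dP/dt = 0, i.e. P = 0 or P = 14700.
The coefficient (1 - P/K) = 0 when P = K, identifying K = 14700 as the carrying capacity.
(a) K = 14700; (b) equilibria P = 0 and P = 14700.


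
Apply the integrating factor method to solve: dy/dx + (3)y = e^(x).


P(x) = 3 ⇒ μ = e^(3x).
(μ y)' = e^(4x) ⇒ μ y = e^(4x)/4 + C.
Divide by μ: y = (1/4)e^(x) + Ce^(-3x).


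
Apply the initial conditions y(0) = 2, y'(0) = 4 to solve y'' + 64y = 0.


Characteristic roots of r² + 64 = 0 are ±8i, so y = C₁cos(8x) + C₂sin(8x).
Apply y(0) = 2: C₁ = 2. Differentiate and apply y'(0) = 4: 8·C₂ = 4, so C₂ = 1/2.
Particular solution: y = 2cos(8x) + (1/2)sin(8x).


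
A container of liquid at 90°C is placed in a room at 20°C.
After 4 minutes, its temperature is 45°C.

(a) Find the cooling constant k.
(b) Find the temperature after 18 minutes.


Newton's law: T(t) = T_a + (T₀ - T_a)e^(-kt).
(a) Use T(4) = 45: (45 - 20)/(90 - 20) = e^(-k·4), so k = -ln(0.357)/4 ≈ 0.2574.
(b) Apply k to t = 18: T(18) = 20 + (70)e^(-4.633) ≈ 20.7°C.


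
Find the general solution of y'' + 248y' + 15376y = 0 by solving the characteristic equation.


Characteristic equation: r² + 248r + 15376 = 0, i.e. (r + 124)² = 0.
Repeated root r = -124; include an x factor for the second linearly independent solution.
General solution: y = (C₁ + C₂x)e^(-124x).


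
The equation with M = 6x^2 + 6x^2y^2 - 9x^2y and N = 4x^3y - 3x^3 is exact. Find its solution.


Check exactness: ∂M/∂y = 12x^2y - 9x^2 and ∂N/∂x = 12x^2y - 9x^2; equal, so the equation is exact.
Integrate M with respect to x (treating y as constant): ∫M dx = 2x^3 + 2x^3y^2 - 3x^3y + h(y).
Differentiate w.r.t. y and set equal to N: all terms match, so h'(y) = 0 and h is a constant absorbed into C.
General solution: 2x^3 + 2x^3y^2 - 3x^3y = C.


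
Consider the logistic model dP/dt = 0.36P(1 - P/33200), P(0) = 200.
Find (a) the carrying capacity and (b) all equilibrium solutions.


Logistic ODE dP/dt = 0.36P(1 - P/33200) has equilibria where dP/dt = 0, i.e. P = 0 or P = 33200.
The coefficient (1 - P/K) = 0 when P = K, identifying K = 33200 as the carrying capacity.
(a) K = 33200; (b) equilibria P = 0 and P = 33200.


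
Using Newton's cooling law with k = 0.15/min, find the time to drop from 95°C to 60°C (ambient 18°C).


From T(t) = T_a + (T₀ - T_a)e^(-kt), set T(t) = 60:
(60 - 18) / (95 - 18) = e^(-0.15t), so t = -ln(0.545)/0.15 ≈ 4.0 minutes.


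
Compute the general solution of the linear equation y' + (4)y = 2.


P(x) = 4, Q(x) = 2; integrating factor μ = e^(4x).
(μ y)' = 2e^(4x) ⇒ μ y = (1/2)e^(4x) + C.
Divide by μ: y = 1/2 + Ce^(-4x).


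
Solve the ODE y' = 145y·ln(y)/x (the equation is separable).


Separate: dy/[y ln(y)] = 145 dx/x.
Substitute u = ln(y): du/u = 145 dx/x.
Integrate: ln|ln(y)| = 145ln|x| + C₀, hence ln(y) = C·x^145.


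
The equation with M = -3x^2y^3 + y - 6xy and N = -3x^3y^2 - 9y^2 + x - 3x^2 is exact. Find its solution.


Check exactness: ∂M/∂y = -9x^2y^2 + 1 - 6x and ∂N/∂x = -9x^2y^2 + 1 - 6x; equal, so the equation is exact.
Integrate M with respect to x (treating y as constant): ∫M dx = -x^3y^3 + xy - 3x^2y + h(y).
Differentiate w.r.t. y and set equal to N: the x-dependent terms already match, leaving h'(y) = -9y^2. Integrate: h(y) = -3y^3.
So F(x,y) = -x^3y^3 - 3y^3 + xy - 3x^2y.
General solution: -x^3y^3 - 3y^3 + xy - 3x^2y = C.


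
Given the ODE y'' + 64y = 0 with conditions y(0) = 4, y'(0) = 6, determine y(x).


Characteristic roots of r² + 64 = 0 are ±8i, so y = C₁cos(8x) + C₂sin(8x).
Apply y(0) = 4: C₁ = 4. Differentiate and apply y'(0) = 6: 8·C₂ = 6, so C₂ = 3/4.
Particular solution: y = 4cos(8x) + (3/4)sin(8x).


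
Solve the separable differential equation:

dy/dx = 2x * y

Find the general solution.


Separate variables: dy/y = 2x dx.
Integrate: ln|y| = x^2 + C₀.
Exponentiate: y = Ce^(x^2).


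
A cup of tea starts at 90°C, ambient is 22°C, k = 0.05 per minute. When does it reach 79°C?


From T(t) = T_a + (T₀ - T_a)e^(-kt), set T(t) = 79:
(79 - 22) / (90 - 22) = e^(-0.05t), so t = -ln(0.838)/0.05 ≈ 3.5 minutes.


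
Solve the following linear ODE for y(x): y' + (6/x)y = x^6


P(x) = 6/x ⇒ μ = x^6.
(x^6 y)' = x^6·x^6 = x^12.
Integrate: x^6 y = x^13/(13) + C.
Solve for y: y = (1/13)x^7 + C/x^6.


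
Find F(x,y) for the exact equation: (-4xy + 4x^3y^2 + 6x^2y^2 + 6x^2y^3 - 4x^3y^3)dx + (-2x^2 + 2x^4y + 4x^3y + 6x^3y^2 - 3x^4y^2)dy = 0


Check exactness: ∂M/∂y = -4x + 8x^3y + 12x^2y + 18x^2y^2 - 12x^3y^2 and ∂N/∂x = -4x + 8x^3y + 12x^2y + 18x^2y^2 - 12x^3y^2; equal, so the equation is exact.
Integrate M with respect to x (treating y as constant): ∫M dx = -2x^2y + x^4y^2 + 2x^3y^2 + 2x^3y^3 - x^4y^3 + h(y).
Differentiate w.r.t. y and set equal to N: all terms match, so h'(y) = 0 and h is a constant absorbed into C.
General solution: -2x^2y + x^4y^2 + 2x^3y^2 + 2x^3y^3 - x^4y^3 = C.


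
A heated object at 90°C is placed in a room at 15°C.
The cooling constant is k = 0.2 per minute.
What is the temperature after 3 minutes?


Newton's law: dT/dt = -k(T - T_a) has solution T(t) = T_a + (T₀ - T_a)e^(-kt).
Plug in T_a = 15, T₀ = 90, k = 0.2, t = 3: T(3) = 15 + (75)e^(-0.60) ≈ 56.2°C.


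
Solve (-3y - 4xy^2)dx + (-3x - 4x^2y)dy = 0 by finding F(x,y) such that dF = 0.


Check exactness: ∂M/∂y = -3 - 8xy and ∂N/∂x = -3 - 8xy; equal, so the equation is exact.
Integrate M with respect to x (treating y as constant): ∫M dx = -3xy - 2x^2y^2 + h(y).
Differentiate w.r.t. y and set equal to N: all terms match, so h'(y) = 0 and h is a constant absorbed into C.
General solution: -3xy - 2x^2y^2 = C.


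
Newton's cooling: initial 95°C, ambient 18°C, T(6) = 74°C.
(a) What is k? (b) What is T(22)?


Newton's law: T(t) = T_a + (T₀ - T_a)e^(-kt).
(a) Use T(6) = 74: (74 - 18)/(95 - 18) = e^(-k·6), so k = -ln(0.727)/6 ≈ 0.0531.
(b) Apply k to t = 22: T(22) = 18 + (77)e^(-1.168) ≈ 42.0°C.


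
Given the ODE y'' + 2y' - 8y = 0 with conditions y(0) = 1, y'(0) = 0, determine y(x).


Characteristic roots of r² + 2r - 8 = 0 are -4, 2.
General solution y = c₁ e^(-4x) + c₂ e^(2x).
Apply y(0) = 1: c₁ + c₂ = 1. Apply y'(0) = 0: -4 c₁ + 2 c₂ = 0.
Solve: c₁ = 1/3, c₂ = 2/3.
Particular solution: y = (1/3)e^(-4x) + (2/3)e^(2x).


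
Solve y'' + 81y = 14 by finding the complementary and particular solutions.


Homogeneous part: r² + 81 = 0 ⇒ r = ±9i, so y_h = C₁cos(9x) + C₂sin(9x).
Try constant y_p = A; plug in: 81A = 14 ⇒ A = 14/81.
General solution: y = C₁cos(9x) + C₂sin(9x) + 14/81.


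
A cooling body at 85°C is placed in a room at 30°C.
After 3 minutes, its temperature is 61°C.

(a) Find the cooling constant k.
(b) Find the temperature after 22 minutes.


Newton's law: T(t) = T_a + (T₀ - T_a)e^(-kt).
(a) Use T(3) = 61: (61 - 30)/(85 - 30) = e^(-k·3), so k = -ln(0.564)/3 ≈ 0.1911.
(b) Apply k to t = 22: T(22) = 30 + (55)e^(-4.205) ≈ 30.8°C.


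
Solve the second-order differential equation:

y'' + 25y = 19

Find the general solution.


Homogeneous part: r² + 25 = 0 ⇒ r = ±5i, so y_h = C₁cos(5x) + C₂sin(5x).
Try constant y_p = A; plug in: 25A = 19 ⇒ A = 19/25.
General solution: y = C₁cos(5x) + C₂sin(5x) + 19/25.


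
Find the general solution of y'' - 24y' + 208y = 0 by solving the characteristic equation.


Characteristic equation: r² - 24r + 208 = 0.
Discriminant is negative; roots r = 12 ± 8i (complex conjugate pair).
General solution uses e^(α x)(C₁ cos(β x) + C₂ sin(β x)): y = e^(12x)(C₁cos(8x) + C₂sin(8x)).


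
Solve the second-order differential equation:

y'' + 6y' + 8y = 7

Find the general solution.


Characteristic roots of r² + 6r + 8 = 0 are -4, -2.
y_h = C₁e^(-4x) + C₂e^(-2x).
Constant forcing; try y_p = A. Then 8A = 7 ⇒ A = 7/8.
General solution: y = C₁e^(-4x) + C₂e^(-2x) + 7/8.


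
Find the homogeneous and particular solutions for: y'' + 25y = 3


Homogeneous part: r² + 25 = 0 ⇒ r = ±5i, so y_h = C₁cos(5x) + C₂sin(5x).
Try constant y_p = A; plug in: 25A = 3 ⇒ A = 3/25.
General solution: y = C₁cos(5x) + C₂sin(5x) + 3/25.


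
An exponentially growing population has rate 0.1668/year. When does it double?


Exponential growth: P(t) = P₀ e^(0.1668t). Set P(t)/P₀ = 2: e^(0.1668t) = 2.
Solve: t = ln(2)/0.1668 ≈ 4.16 years.


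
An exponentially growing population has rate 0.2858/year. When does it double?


Exponential growth: P(t) = P₀ e^(0.2858t). Set P(t)/P₀ = 2: e^(0.2858t) = 2.
Solve: t = ln(2)/0.2858 ≈ 2.43 years.


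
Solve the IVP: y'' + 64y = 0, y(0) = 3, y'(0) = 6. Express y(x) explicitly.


Characteristic roots of r² + 64 = 0 are ±8i, so y = C₁cos(8x) + C₂sin(8x).
Apply y(0) = 3: C₁ = 3. Differentiate and apply y'(0) = 6: 8·C₂ = 6, so C₂ = 3/4.
Particular solution: y = 3cos(8x) + (3/4)sin(8x).


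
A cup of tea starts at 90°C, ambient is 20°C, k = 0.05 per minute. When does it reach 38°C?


From T(t) = T_a + (T₀ - T_a)e^(-kt), set T(t) = 38:
(38 - 20) / (90 - 20) = e^(-0.05t), so t = -ln(0.257)/0.05 ≈ 27.2 minutes.


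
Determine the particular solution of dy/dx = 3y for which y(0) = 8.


General solution of y' = 3y is y = Ce^(3x).
Apply y(0) = 8: C = 8.
Particular solution: y = 8e^(3x).


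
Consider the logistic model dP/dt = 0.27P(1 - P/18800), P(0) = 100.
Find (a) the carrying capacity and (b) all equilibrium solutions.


Logistic ODE dP/dt = 0.27P(1 - P/18800) has equilibria where dP/dt = 0, i.e. P = 0 or P = 18800.
The coefficient (1 - P/K) = 0 when P = K, identifying K = 18800 as the carrying capacity.
(a) K = 18800; (b) equilibria P = 0 and P = 18800.


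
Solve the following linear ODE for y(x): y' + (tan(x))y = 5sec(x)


P(x) = tan(x) ⇒ μ = e^(∫tan(x)dx) = sec(x).
(sec(x) y)' = 5sec²(x) ⇒ sec(x) y = 5tan(x) + C.
Multiply by cos(x): y = 5sin(x) + C·cos(x).


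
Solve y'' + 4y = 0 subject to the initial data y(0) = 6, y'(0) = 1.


Characteristic roots of r² + 4 = 0 are ±2i, so y = C₁cos(2x) + C₂sin(2x).
Apply y(0) = 6: C₁ = 6. Differentiate and apply y'(0) = 1: 2·C₂ = 1, so C₂ = 1/2.
Particular solution: y = 6cos(2x) + (1/2)sin(2x).


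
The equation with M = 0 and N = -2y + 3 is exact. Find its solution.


Check exactness: ∂M/∂y = 0 and ∂N/∂x = 0; equal, so the equation is exact.
Integrate M with respect to x (treating y as constant): ∫M dx = 0 + h(y).
Differentiate w.r.t. y and set equal to N: the x-dependent terms already match, leaving h'(y) = -2y + 3. Integrate: h(y) = -y^2 + 3y.
So F(x,y) = -y^2 + 3y.
General solution: -y^2 + 3y = C.


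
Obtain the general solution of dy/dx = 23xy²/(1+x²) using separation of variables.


Separate: dy/y² = 23x/(1+x²) dx.
Integrate LHS: ∫ dy/y² = -1/y.
Integrate RHS via u = 1+x²: (23/2)ln(1+x²) + C.
Result: -1/y = (23/2)ln(1+x²) + C.


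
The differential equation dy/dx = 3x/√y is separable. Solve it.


Separate: √y dy = 3x dx.
Integrate: (2/3)y^(3/2) = (3/2)x² + C.


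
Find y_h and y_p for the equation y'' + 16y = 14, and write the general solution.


Homogeneous part: r² + 16 = 0 ⇒ r = ±4i, so y_h = C₁cos(4x) + C₂sin(4x).
Try constant y_p = A; plug in: 16A = 14 ⇒ A = 7/8.
General solution: y = C₁cos(4x) + C₂sin(4x) + 7/8.


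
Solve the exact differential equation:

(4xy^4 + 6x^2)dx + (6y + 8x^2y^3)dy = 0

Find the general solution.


Check exactness: ∂M/∂y = 16xy^3 and ∂N/∂x = 16xy^3; equal, so the equation is exact.
Integrate M with respect to x (treating y as constant): ∫M dx = 2x^2y^4 + 2x^3 + h(y).
Differentiate w.r.t. y and set equal to N: the x-dependent terms already match, leaving h'(y) = 6y. Integrate: h(y) = 3y^2.
So F(x,y) = 3y^2 + 2x^2y^4 + 2x^3.
General solution: 3y^2 + 2x^2y^4 + 2x^3 = C.


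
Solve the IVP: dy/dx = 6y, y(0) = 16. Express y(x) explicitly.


General solution of y' = 6y is y = Ce^(6x).
Apply y(0) = 16: C = 16.
Particular solution: y = 16e^(6x).


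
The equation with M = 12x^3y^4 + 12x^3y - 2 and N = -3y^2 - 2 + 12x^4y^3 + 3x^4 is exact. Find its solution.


Check exactness: ∂M/∂y = 48x^3y^3 + 12x^3 and ∂N/∂x = 48x^3y^3 + 12x^3; equal, so the equation is exact.
Integrate M with respect to x (treating y as constant): ∫M dx = 3x^4y^4 + 3x^4y - 2x + h(y).
Differentiate w.r.t. y and set equal to N: the x-dependent terms already match, leaving h'(y) = -3y^2 - 2. Integrate: h(y) = -y^3 - 2y.
So F(x,y) = -y^3 - 2y + 3x^4y^4 + 3x^4y - 2x.
General solution: -y^3 - 2y + 3x^4y^4 + 3x^4y - 2x = C.


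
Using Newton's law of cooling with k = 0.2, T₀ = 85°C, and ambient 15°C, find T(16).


Newton's law: dT/dt = -k(T - T_a) has solution T(t) = T_a + (T₀ - T_a)e^(-kt).
Plug in T_a = 15, T₀ = 85, k = 0.2, t = 16: T(16) = 15 + (70)e^(-3.20) ≈ 17.9°C.


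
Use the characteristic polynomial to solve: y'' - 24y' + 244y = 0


Characteristic equation: r² - 24r + 244 = 0.
Discriminant is negative; roots r = 12 ± 10i (complex conjugate pair).
General solution uses e^(α x)(C₁ cos(β x) + C₂ sin(β x)): y = e^(12x)(C₁cos(10x) + C₂sin(10x)).


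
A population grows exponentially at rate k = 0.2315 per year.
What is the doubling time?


Exponential growth: P(t) = P₀ e^(0.2315t). Set P(t)/P₀ = 2: e^(0.2315t) = 2.
Solve: t = ln(2)/0.2315 ≈ 2.99 years.


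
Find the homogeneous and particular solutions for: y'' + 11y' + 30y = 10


Characteristic roots of r² + 11r + 30 = 0 are -5, -6.
y_h = C₁e^(-5x) + C₂e^(-6x).
Constant forcing; try y_p = A. Then 30A = 10 ⇒ A = 1/3.
General solution: y = C₁e^(-5x) + C₂e^(-6x) + 1/3.


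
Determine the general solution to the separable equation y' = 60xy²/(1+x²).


Separate: dy/y² = 60x/(1+x²) dx.
Integrate LHS: ∫ dy/y² = -1/y.
Integrate RHS via u = 1+x²: 30ln(1+x²) + C.
Result: -1/y = 30ln(1+x²) + C.


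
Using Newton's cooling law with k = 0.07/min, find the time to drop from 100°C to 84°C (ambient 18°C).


From T(t) = T_a + (T₀ - T_a)e^(-kt), set T(t) = 84:
(84 - 18) / (100 - 18) = e^(-0.07t), so t = -ln(0.805)/0.07 ≈ 3.1 minutes.


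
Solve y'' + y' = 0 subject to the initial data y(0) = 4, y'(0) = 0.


Characteristic roots of r² + r = 0 are -1, 0.
General solution y = c₁ e^(-x) + c₂.
Apply y(0) = 4: c₁ + c₂ = 4. Apply y'(0) = 0: -1 c₁ + 0 c₂ = 0.
Solve: c₁ = 0, c₂ = 4.
Particular solution: y = 0e^(-x) + 4.


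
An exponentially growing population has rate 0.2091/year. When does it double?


Exponential growth: P(t) = P₀ e^(0.2091t). Set P(t)/P₀ = 2: e^(0.2091t) = 2.
Solve: t = ln(2)/0.2091 ≈ 3.31 years.


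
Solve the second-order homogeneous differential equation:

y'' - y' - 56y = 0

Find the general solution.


Characteristic equation: r² - r - 56 = 0.
Factor: (r - 8)(r + 7) = 0 ⇒ r = 8, -7 (distinct real).
General solution: y = C₁e^(8x) + C₂e^(-7x).


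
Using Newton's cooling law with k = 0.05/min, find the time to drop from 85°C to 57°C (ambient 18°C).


From T(t) = T_a + (T₀ - T_a)e^(-kt), set T(t) = 57:
(57 - 18) / (85 - 18) = e^(-0.05t), so t = -ln(0.582)/0.05 ≈ 10.8 minutes.


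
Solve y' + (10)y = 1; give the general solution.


P(x) = 10, Q(x) = 1; integrating factor μ = e^(10x).
(μ y)' = e^(10x) ⇒ μ y = (1/10)e^(10x) + C.
Divide by μ: y = 1/10 + Ce^(-10x).


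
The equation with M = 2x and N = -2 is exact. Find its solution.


Check exactness: ∂M/∂y = 0 and ∂N/∂x = 0; equal, so the equation is exact.
Integrate M with respect to x (treating y as constant): ∫M dx = x^2 + h(y).
Differentiate w.r.t. y and set equal to N: the x-dependent terms already match, leaving h'(y) = -2. Integrate: h(y) = -2y.
So F(x,y) = -2y + x^2.
General solution: -2y + x^2 = C.


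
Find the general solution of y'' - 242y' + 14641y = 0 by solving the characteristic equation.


Characteristic equation: r² - 242r + 14641 = 0, i.e. (r - 121)² = 0.
Repeated root r = 121; include an x factor for the second linearly independent solution.
General solution: y = (C₁ + C₂x)e^(121x).


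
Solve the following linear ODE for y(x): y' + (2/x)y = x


P(x) = 2/x ⇒ μ = x^2.
(x^2 y)' = x^2·x^1 = x^3.
Integrate: x^2 y = x^4/(4) + C.
Solve for y: y = (1/4)x^2 + C/x^2.


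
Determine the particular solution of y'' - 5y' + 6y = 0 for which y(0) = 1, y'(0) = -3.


Characteristic roots of r² - 5r + 6 = 0 are 2, 3.
General solution y = c₁ e^(2x) + c₂ e^(3x).
Apply y(0) = 1: c₁ + c₂ = 1. Apply y'(0) = -3: 2 c₁ + 3 c₂ = -3.
Solve: c₁ = 6, c₂ = -5.
Particular solution: y = 6e^(2x) - 5e^(3x).


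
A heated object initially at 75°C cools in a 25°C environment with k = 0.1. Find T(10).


Newton's law: dT/dt = -k(T - T_a) has solution T(t) = T_a + (T₀ - T_a)e^(-kt).
Plug in T_a = 25, T₀ = 75, k = 0.1, t = 10: T(10) = 25 + (50)e^(-1.00) ≈ 43.4°C.


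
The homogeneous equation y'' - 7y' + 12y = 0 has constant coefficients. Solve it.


Characteristic equation: r² - 7r + 12 = 0.
Factor: (r - 4)(r - 3) = 0 ⇒ r = 4, 3 (distinct real).
General solution: y = C₁e^(4x) + C₂e^(3x).


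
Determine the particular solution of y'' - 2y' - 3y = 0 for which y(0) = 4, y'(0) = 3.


Characteristic roots of r² - 2r - 3 = 0 are -1, 3.
General solution y = c₁ e^(-x) + c₂ e^(3x).
Apply y(0) = 4: c₁ + c₂ = 4. Apply y'(0) = 3: -1 c₁ + 3 c₂ = 3.
Solve: c₁ = 9/4, c₂ = 7/4.
Particular solution: y = (9/4)e^(-x) + (7/4)e^(3x).


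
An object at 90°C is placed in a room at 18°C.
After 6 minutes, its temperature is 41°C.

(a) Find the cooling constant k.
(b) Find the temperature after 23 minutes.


Newton's law: T(t) = T_a + (T₀ - T_a)e^(-kt).
(a) Use T(6) = 41: (41 - 18)/(90 - 18) = e^(-k·6), so k = -ln(0.319)/6 ≈ 0.1902.
(b) Apply k to t = 23: T(23) = 18 + (72)e^(-4.374) ≈ 18.9°C.


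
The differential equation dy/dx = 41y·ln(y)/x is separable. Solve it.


Separate: dy/[y ln(y)] = 41 dx/x.
Substitute u = ln(y): du/u = 41 dx/x.
Integrate: ln|ln(y)| = 41ln|x| + C₀, hence ln(y) = C·x^41.


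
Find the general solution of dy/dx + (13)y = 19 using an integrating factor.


P(x) = 13, Q(x) = 19; integrating factor μ = e^(13x).
(μ y)' = 19e^(13x) ⇒ μ y = (19/13)e^(13x) + C.
Divide by μ: y = 19/13 + Ce^(-13x).


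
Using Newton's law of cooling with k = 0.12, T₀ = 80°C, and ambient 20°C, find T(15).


Newton's law: dT/dt = -k(T - T_a) has solution T(t) = T_a + (T₀ - T_a)e^(-kt).
Plug in T_a = 20, T₀ = 80, k = 0.12, t = 15: T(15) = 20 + (60)e^(-1.80) ≈ 29.9°C.


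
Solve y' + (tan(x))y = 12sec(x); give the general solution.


P(x) = tan(x) ⇒ μ = e^(∫tan(x)dx) = sec(x).
(sec(x) y)' = 12sec²(x) ⇒ sec(x) y = 12tan(x) + C.
Multiply by cos(x): y = 12sin(x) + C·cos(x).


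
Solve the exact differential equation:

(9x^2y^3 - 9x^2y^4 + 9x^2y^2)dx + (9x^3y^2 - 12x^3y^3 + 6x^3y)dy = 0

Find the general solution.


Check exactness: ∂M/∂y = 27x^2y^2 - 36x^2y^3 + 18x^2y and ∂N/∂x = 27x^2y^2 - 36x^2y^3 + 18x^2y; equal, so the equation is exact.
Integrate M with respect to x (treating y as constant): ∫M dx = 3x^3y^3 - 3x^3y^4 + 3x^3y^2 + h(y).
Differentiate w.r.t. y and set equal to N: all terms match, so h'(y) = 0 and h is a constant absorbed into C.
General solution: 3x^3y^3 - 3x^3y^4 + 3x^3y^2 = C.


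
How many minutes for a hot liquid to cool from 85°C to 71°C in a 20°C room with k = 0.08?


From T(t) = T_a + (T₀ - T_a)e^(-kt), set T(t) = 71:
(71 - 20) / (85 - 20) = e^(-0.08t), so t = -ln(0.785)/0.08 ≈ 3.0 minutes.


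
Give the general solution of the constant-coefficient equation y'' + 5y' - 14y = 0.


Characteristic equation: r² + 5r - 14 = 0.
Factor: (r + 7)(r - 2) = 0 ⇒ r = -7, 2 (distinct real).
General solution: y = C₁e^(-7x) + C₂e^(2x).


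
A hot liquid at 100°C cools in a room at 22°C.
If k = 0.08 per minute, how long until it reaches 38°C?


From T(t) = T_a + (T₀ - T_a)e^(-kt), set T(t) = 38:
(38 - 22) / (100 - 22) = e^(-0.08t), so t = -ln(0.205)/0.08 ≈ 19.8 minutes.


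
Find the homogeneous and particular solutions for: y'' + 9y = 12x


Homogeneous: r² + 9 = 0 ⇒ r = ±3i, y_h = C₁cos(3x) + C₂sin(3x).
Polynomial forcing; try y_p = Ax + B. Then y_p'' + 9 y_p = 9(Ax + B) = 12x, so B = 0 and A = 4/3.
General solution: y = C₁cos(3x) + C₂sin(3x) + (4/3)x.


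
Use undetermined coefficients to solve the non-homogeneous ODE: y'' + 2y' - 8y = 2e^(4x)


Characteristic roots of r² + 2r - 8 = 0 are -4, 2.
y_h = C₁e^(-4x) + C₂e^(2x).
Forcing exponent 4 is not a characteristic root; try y_p = Ae^(4x).
Substitute: A·(16 + (2)·4 + (-8)) = A·16 = 2, so A = 1/8.
General solution: y = C₁e^(-4x) + C₂e^(2x) + (1/8)e^(4x).


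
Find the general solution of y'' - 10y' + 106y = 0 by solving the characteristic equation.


Characteristic equation: r² - 10r + 106 = 0.
Discriminant is negative; roots r = 5 ± 9i (complex conjugate pair).
General solution uses e^(α x)(C₁ cos(β x) + C₂ sin(β x)): y = e^(5x)(C₁cos(9x) + C₂sin(9x)).


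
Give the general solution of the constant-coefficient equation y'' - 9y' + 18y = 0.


Characteristic equation: r² - 9r + 18 = 0.
Factor: (r - 3)(r - 6) = 0 ⇒ r = 3, 6 (distinct real).
General solution: y = C₁e^(3x) + C₂e^(6x).


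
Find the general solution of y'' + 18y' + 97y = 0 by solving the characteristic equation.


Characteristic equation: r² + 18r + 97 = 0.
Discriminant is negative; roots r = -9 ± 4i (complex conjugate pair).
General solution uses e^(α x)(C₁ cos(β x) + C₂ sin(β x)): y = e^(-9x)(C₁cos(4x) + C₂sin(4x)).


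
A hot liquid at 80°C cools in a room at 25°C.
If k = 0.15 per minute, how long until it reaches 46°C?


From T(t) = T_a + (T₀ - T_a)e^(-kt), set T(t) = 46:
(46 - 25) / (80 - 25) = e^(-0.15t), so t = -ln(0.382)/0.15 ≈ 6.4 minutes.


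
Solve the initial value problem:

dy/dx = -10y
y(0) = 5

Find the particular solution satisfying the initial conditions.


General solution of y' = -10y is y = Ce^(-10x).
Apply y(0) = 5: C = 5.
Particular solution: y = 5e^(-10x).


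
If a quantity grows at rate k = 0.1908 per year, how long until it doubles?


Exponential growth: P(t) = P₀ e^(0.1908t). Set P(t)/P₀ = 2: e^(0.1908t) = 2.
Solve: t = ln(2)/0.1908 ≈ 3.63 years.


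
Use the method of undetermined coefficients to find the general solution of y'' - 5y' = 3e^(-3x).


Characteristic roots of r² - 5r = 0 are 0, 5.
y_h = C₁ + C₂e^(5x).
Forcing exponent -3 is not a characteristic root; try y_p = Ae^(-3x).
Substitute: A·(9 + (-5)·-3 + (0)) = A·24 = 3, so A = 1/8.
General solution: y = C₁ + C₂e^(5x) + (1/8)e^(-3x).


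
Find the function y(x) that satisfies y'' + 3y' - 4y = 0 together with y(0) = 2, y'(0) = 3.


Characteristic roots of r² + 3r - 4 = 0 are -4, 1.
General solution y = c₁ e^(-4x) + c₂ e^(x).
Apply y(0) = 2: c₁ + c₂ = 2. Apply y'(0) = 3: -4 c₁ + 1 c₂ = 3.
Solve: c₁ = -1/5, c₂ = 11/5.
Particular solution: y = -(1/5)e^(-4x) + (11/5)e^(x).


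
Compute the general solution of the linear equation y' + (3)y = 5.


P(x) = 3, Q(x) = 5; integrating factor μ = e^(3x).
(μ y)' = 5e^(3x) ⇒ μ y = (5/3)e^(3x) + C.
Divide by μ: y = 5/3 + Ce^(-3x).


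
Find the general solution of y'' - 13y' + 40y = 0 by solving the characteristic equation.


Characteristic equation: r² - 13r + 40 = 0.
Factor: (r - 8)(r - 5) = 0 ⇒ r = 8, 5 (distinct real).
General solution: y = C₁e^(8x) + C₂e^(5x).


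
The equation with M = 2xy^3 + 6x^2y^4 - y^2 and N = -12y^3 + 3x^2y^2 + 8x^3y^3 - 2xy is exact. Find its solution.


Check exactness: ∂M/∂y = 6xy^2 + 24x^2y^3 - 2y and ∂N/∂x = 6xy^2 + 24x^2y^3 - 2y; equal, so the equation is exact.
Integrate M with respect to x (treating y as constant): ∫M dx = x^2y^3 + 2x^3y^4 - xy^2 + h(y).
Differentiate w.r.t. y and set equal to N: the x-dependent terms already match, leaving h'(y) = -12y^3. Integrate: h(y) = -3y^4.
So F(x,y) = -3y^4 + x^2y^3 + 2x^3y^4 - xy^2.
General solution: -3y^4 + x^2y^3 + 2x^3y^4 - xy^2 = C.


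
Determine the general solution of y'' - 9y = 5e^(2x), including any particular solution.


Characteristic roots of r² - 9 = 0 are 3, -3.
y_h = C₁e^(3x) + C₂e^(-3x).
Forcing exponent 2 is not a characteristic root; try y_p = Ae^(2x).
Substitute: A·(4 + (0)·2 + (-9)) = A·-5 = 5, so A = -1.
General solution: y = C₁e^(3x) + C₂e^(-3x) - e^(2x).


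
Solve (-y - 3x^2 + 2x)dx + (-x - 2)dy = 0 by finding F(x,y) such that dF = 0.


Check exactness: ∂M/∂y = -1 and ∂N/∂x = -1; equal, so the equation is exact.
Integrate M with respect to x (treating y as constant): ∫M dx = -xy - x^3 + x^2 + h(y).
Differentiate w.r.t. y and set equal to N: the x-dependent terms already match, leaving h'(y) = -2. Integrate: h(y) = -2y.
So F(x,y) = -xy - 2y - x^3 + x^2.
General solution: -xy - 2y - x^3 + x^2 = C.


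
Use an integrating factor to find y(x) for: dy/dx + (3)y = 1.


P(x) = 3, Q(x) = 1; integrating factor μ = e^(3x).
(μ y)' = e^(3x) ⇒ μ y = (1/3)e^(3x) + C.
Divide by μ: y = 1/3 + Ce^(-3x).


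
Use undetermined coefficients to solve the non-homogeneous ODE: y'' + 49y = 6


Homogeneous part: r² + 49 = 0 ⇒ r = ±7i, so y_h = C₁cos(7x) + C₂sin(7x).
Try constant y_p = A; plug in: 49A = 6 ⇒ A = 6/49.
General solution: y = C₁cos(7x) + C₂sin(7x) + 6/49.


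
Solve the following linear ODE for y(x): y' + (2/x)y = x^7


P(x) = 2/x ⇒ μ = x^2.
(x^2 y)' = x^2·x^7 = x^9.
Integrate: x^2 y = x^10/(10) + C.
Solve for y: y = (1/10)x^8 + C/x^2.


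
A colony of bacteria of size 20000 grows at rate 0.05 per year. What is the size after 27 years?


The ODE dP/dt = 0.05P has solution P(t) = P(0)e^(0.05t).
Substitute P(0) = 20000 and t = 27: P(27) = 20000 e^(1.35) ≈ 77149.


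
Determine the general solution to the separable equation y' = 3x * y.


Separate variables: dy/y = 3x dx.
Integrate: ln|y| = (3/2)x^2 + C₀.
Exponentiate: y = Ce^((3/2)x^2).


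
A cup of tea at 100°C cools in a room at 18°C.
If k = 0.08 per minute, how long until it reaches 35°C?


From T(t) = T_a + (T₀ - T_a)e^(-kt), set T(t) = 35:
(35 - 18) / (100 - 18) = e^(-0.08t), so t = -ln(0.207)/0.08 ≈ 19.7 minutes.


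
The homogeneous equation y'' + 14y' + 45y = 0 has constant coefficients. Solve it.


Characteristic equation: r² + 14r + 45 = 0.
Factor: (r + 5)(r + 9) = 0 ⇒ r = -5, -9 (distinct real).
General solution: y = C₁e^(-5x) + C₂e^(-9x).


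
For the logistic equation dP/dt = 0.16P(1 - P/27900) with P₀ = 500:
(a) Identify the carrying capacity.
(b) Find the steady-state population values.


Logistic ODE dP/dt = 0.16P(1 - P/27900) has equilibria where dP/dt = 0, i.e. P = 0 or P = 27900.
The coefficient (1 - P/K) = 0 when P = K, identifying K = 27900 as the carrying capacity.
(a) K = 27900; (b) equilibria P = 0 and P = 27900.


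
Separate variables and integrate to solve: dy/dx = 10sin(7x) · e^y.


Separate: e^(-y) dy = 10sin(7x) dx.
Integrate: -e^(-y) = -(10/7)cos(7x) + C₀.
Rearrange: e^(-y) = (10/7)cos(7x) + C.


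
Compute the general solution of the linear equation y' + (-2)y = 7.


P(x) = -2 ⇒ μ = e^(-2x).
(μ y)' = 7e^(-2x) ⇒ μ y = -(7/2)e^(-2x) + C.
Divide by μ: y = -7/2 + Ce^(2x).


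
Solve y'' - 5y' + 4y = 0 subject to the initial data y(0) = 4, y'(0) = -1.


Characteristic roots of r² - 5r + 4 = 0 are 4, 1.
General solution y = c₁ e^(4x) + c₂ e^(x).
Apply y(0) = 4: c₁ + c₂ = 4. Apply y'(0) = -1: 4 c₁ + 1 c₂ = -1.
Solve: c₁ = -5/3, c₂ = 17/3.
Particular solution: y = -(5/3)e^(4x) + (17/3)e^(x).


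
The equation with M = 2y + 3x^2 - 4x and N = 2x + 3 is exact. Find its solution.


Check exactness: ∂M/∂y = 2 and ∂N/∂x = 2; equal, so the equation is exact.
Integrate M with respect to x (treating y as constant): ∫M dx = 2xy + x^3 - 2x^2 + h(y).
Differentiate w.r.t. y and set equal to N: the x-dependent terms already match, leaving h'(y) = 3. Integrate: h(y) = 3y.
So F(x,y) = 2xy + 3y + x^3 - 2x^2.
General solution: 2xy + 3y + x^3 - 2x^2 = C.


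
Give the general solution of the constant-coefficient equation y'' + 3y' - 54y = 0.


Characteristic equation: r² + 3r - 54 = 0.
Factor: (r - 6)(r + 9) = 0 ⇒ r = 6, -9 (distinct real).
General solution: y = C₁e^(6x) + C₂e^(-9x).


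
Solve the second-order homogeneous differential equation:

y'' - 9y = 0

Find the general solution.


Characteristic equation: r² - 9 = 0.
Factor: (r + 3)(r - 3) = 0 ⇒ r = -3, 3 (distinct real).
General solution: y = C₁e^(-3x) + C₂e^(3x).


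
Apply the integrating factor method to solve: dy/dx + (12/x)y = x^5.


P(x) = 12/x ⇒ μ = x^12.
(x^12 y)' = x^17 ⇒ x^12 y = x^18/(18) + C.
Solve for y: y = (1/18)x^6 + C/x^12.


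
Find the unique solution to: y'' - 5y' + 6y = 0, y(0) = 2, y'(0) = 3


Characteristic roots of r² - 5r + 6 = 0 are 2, 3.
General solution y = c₁ e^(2x) + c₂ e^(3x).
Apply y(0) = 2: c₁ + c₂ = 2. Apply y'(0) = 3: 2 c₁ + 3 c₂ = 3.
Solve: c₁ = 3, c₂ = -1.
Particular solution: y = 3e^(2x) - e^(3x).


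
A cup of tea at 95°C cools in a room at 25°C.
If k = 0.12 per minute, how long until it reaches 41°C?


From T(t) = T_a + (T₀ - T_a)e^(-kt), set T(t) = 41:
(41 - 25) / (95 - 25) = e^(-0.12t), so t = -ln(0.229)/0.12 ≈ 12.3 minutes.


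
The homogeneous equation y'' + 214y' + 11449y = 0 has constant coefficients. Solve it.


Characteristic equation: r² + 214r + 11449 = 0, i.e. (r + 107)² = 0.
Repeated root r = -107; include an x factor for the second linearly independent solution.
General solution: y = (C₁ + C₂x)e^(-107x).


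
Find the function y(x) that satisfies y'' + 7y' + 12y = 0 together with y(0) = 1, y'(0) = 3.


Characteristic roots of r² + 7r + 12 = 0 are -3, -4.
General solution y = c₁ e^(-3x) + c₂ e^(-4x).
Apply y(0) = 1: c₁ + c₂ = 1. Apply y'(0) = 3: -3 c₁ - 4 c₂ = 3.
Solve: c₁ = 7, c₂ = -6.
Particular solution: y = 7e^(-3x) - 6e^(-4x).


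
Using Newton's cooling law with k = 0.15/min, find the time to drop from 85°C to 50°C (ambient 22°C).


From T(t) = T_a + (T₀ - T_a)e^(-kt), set T(t) = 50:
(50 - 22) / (85 - 22) = e^(-0.15t), so t = -ln(0.444)/0.15 ≈ 5.4 minutes.


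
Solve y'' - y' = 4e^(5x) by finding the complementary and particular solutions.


Characteristic roots of r² - r = 0 are 1, 0.
y_h = C₁e^(x) + C₂.
Forcing exponent 5 is not a characteristic root; try y_p = Ae^(5x).
Substitute: A·(25 + (-1)·5 + (0)) = A·20 = 4, so A = 1/5.
General solution: y = C₁e^(x) + C₂ + (1/5)e^(5x).


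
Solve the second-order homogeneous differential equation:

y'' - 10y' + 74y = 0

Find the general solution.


Characteristic equation: r² - 10r + 74 = 0.
Discriminant is negative; roots r = 5 ± 7i (complex conjugate pair).
General solution uses e^(α x)(C₁ cos(β x) + C₂ sin(β x)): y = e^(5x)(C₁cos(7x) + C₂sin(7x)).


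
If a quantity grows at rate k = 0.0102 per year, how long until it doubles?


Exponential growth: P(t) = P₀ e^(0.0102t). Set P(t)/P₀ = 2: e^(0.0102t) = 2.
Solve: t = ln(2)/0.0102 ≈ 67.96 years.


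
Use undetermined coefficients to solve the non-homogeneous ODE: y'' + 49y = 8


Homogeneous part: r² + 49 = 0 ⇒ r = ±7i, so y_h = C₁cos(7x) + C₂sin(7x).
Try constant y_p = A; plug in: 49A = 8 ⇒ A = 8/49.
General solution: y = C₁cos(7x) + C₂sin(7x) + 8/49.


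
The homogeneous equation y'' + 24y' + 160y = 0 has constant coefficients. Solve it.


Characteristic equation: r² + 24r + 160 = 0.
Discriminant is negative; roots r = -12 ± 4i (complex conjugate pair).
General solution uses e^(α x)(C₁ cos(β x) + C₂ sin(β x)): y = e^(-12x)(C₁cos(4x) + C₂sin(4x)).


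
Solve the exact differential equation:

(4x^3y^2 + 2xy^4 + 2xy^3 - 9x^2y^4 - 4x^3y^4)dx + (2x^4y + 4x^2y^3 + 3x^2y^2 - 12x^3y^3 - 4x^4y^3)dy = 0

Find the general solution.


Check exactness: ∂M/∂y = 8x^3y + 8xy^3 + 6xy^2 - 36x^2y^3 - 16x^3y^3 and ∂N/∂x = 8x^3y + 8xy^3 + 6xy^2 - 36x^2y^3 - 16x^3y^3; equal, so the equation is exact.
Integrate M with respect to x (treating y as constant): ∫M dx = x^4y^2 + x^2y^4 + x^2y^3 - 3x^3y^4 - x^4y^4 + h(y).
Differentiate w.r.t. y and set equal to N: all terms match, so h'(y) = 0 and h is a constant absorbed into C.
General solution: x^4y^2 + x^2y^4 + x^2y^3 - 3x^3y^4 - x^4y^4 = C.


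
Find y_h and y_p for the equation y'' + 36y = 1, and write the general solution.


Homogeneous part: r² + 36 = 0 ⇒ r = ±6i, so y_h = C₁cos(6x) + C₂sin(6x).
Try constant y_p = A; plug in: 36A = 1 ⇒ A = 1/36.
General solution: y = C₁cos(6x) + C₂sin(6x) + 1/36.


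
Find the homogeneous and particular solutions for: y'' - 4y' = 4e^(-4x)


Characteristic roots of r² - 4r = 0 are 4, 0.
y_h = C₁e^(4x) + C₂.
Forcing exponent -4 is not a characteristic root; try y_p = Ae^(-4x).
Substitute: A·(16 + (-4)·-4 + (0)) = A·32 = 4, so A = 1/8.
General solution: y = C₁e^(4x) + C₂ + (1/8)e^(-4x).


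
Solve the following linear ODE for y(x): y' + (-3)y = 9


P(x) = -3 ⇒ μ = e^(-3x).
(μ y)' = 9e^(-3x) ⇒ μ y = -3e^(-3x) + C.
Divide by μ: y = -3 + Ce^(3x).


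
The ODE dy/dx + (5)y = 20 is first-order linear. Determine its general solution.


P(x) = 5, Q(x) = 20; integrating factor μ = e^(5x).
(μ y)' = 20e^(5x) ⇒ μ y = 4e^(5x) + C.
Divide by μ: y = 4 + Ce^(-5x).


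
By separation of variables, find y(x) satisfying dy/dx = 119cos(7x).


g(y) = 1, so integrate directly: y = ∫ 119cos(7x) dx = 17sin(7x) + C.


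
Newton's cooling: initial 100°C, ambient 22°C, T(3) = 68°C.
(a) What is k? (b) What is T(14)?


Newton's law: T(t) = T_a + (T₀ - T_a)e^(-kt).
(a) Use T(3) = 68: (68 - 22)/(100 - 22) = e^(-k·3), so k = -ln(0.590)/3 ≈ 0.1760.
(b) Apply k to t = 14: T(14) = 22 + (78)e^(-2.464) ≈ 28.6°C.


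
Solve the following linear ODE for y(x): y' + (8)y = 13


P(x) = 8, Q(x) = 13; integrating factor μ = e^(8x).
(μ y)' = 13e^(8x) ⇒ μ y = (13/8)e^(8x) + C.
Divide by μ: y = 13/8 + Ce^(-8x).


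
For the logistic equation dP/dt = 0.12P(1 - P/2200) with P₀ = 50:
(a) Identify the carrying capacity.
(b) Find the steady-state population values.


Logistic ODE dP/dt = 0.12P(1 - P/2200) has equilibria where dP/dt = 0, i.e. P = 0 or P = 2200.
The coefficient (1 - P/K) = 0 when P = K, identifying K = 2200 as the carrying capacity.
(a) K = 2200; (b) equilibria P = 0 and P = 2200.
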